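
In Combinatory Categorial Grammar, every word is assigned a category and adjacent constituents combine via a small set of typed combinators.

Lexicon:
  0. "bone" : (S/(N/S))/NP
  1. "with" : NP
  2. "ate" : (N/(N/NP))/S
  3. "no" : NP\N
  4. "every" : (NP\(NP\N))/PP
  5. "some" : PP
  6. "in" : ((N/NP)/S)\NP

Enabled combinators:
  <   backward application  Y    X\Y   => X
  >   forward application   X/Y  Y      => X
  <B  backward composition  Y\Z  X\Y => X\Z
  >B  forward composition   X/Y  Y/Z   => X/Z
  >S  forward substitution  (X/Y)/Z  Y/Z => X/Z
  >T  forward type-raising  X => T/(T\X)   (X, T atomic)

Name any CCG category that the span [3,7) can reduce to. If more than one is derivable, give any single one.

(N/NP)/S

[0,7] S   >
  [0,2] S/(N/S)   >
    [0,1] "bone" : (S/(N/S))/NP
    [1,2] "with" : NP
  [2,7] N/S   >S
    [2,3] "ate" : (N/(N/NP))/S
    [3,7] (N/NP)/S   <
      [3,6] NP   <
        [3,4] "no" : NP\N
        [4,6] NP\(NP\N)   >
          [4,5] "every" : (NP\(NP\N))/PP
          [5,6] "some" : PP
      [6,7] "in" : ((N/NP)/S)\NP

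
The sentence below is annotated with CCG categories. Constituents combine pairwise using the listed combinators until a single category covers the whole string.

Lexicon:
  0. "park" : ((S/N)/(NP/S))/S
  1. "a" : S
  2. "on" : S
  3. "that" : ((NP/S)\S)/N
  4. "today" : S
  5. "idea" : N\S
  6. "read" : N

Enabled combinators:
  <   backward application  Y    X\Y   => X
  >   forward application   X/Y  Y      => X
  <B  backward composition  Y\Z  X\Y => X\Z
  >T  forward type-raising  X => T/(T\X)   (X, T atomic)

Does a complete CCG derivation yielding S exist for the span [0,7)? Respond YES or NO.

[0,7] S   >
  [0,6] S/N   >
    [0,2] (S/N)/(NP/S)   >
      [0,1] "park" : ((S/N)/(NP/S))/S
      [1,2] "a" : S
    [2,6] NP/S   <
      [2,3] "on" : S
      [3,6] (NP/S)\S   >
        [3,4] "that" : ((NP/S)\S)/N
        [4,6] N   >
          [4,5] N/(N\S)   >T
            [4,5] "today" : S
          [5,6] "idea" : N\S
  [6,7] "read" : N

YES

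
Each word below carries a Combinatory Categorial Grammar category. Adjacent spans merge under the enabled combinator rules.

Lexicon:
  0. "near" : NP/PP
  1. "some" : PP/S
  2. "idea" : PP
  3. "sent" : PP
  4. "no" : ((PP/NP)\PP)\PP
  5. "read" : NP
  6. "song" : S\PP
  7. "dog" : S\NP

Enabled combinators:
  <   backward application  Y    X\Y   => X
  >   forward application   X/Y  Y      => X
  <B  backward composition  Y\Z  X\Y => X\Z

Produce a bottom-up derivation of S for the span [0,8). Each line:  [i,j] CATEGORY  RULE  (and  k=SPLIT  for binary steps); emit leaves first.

[0,8] S   <
  [0,7] NP   >
    [0,1] "near" : NP/PP
    [1,7] PP   >
      [1,2] "some" : PP/S
      [2,7] S   <
        [2,6] PP   >
          [2,5] PP/NP   <
            [2,3] "idea" : PP
            [3,5] (PP/NP)\PP   <
              [3,4] "sent" : PP
              [4,5] "no" : ((PP/NP)\PP)\PP
          [5,6] "read" : NP
        [6,7] "song" : S\PP
  [7,8] "dog" : S\NP

[0,1] NP/PP  lex  "near"
[1,2] PP/S  lex  "some"
[2,3] PP  lex  "idea"
[3,4] PP  lex  "sent"
[4,5] ((PP/NP)\PP)\PP  lex  "no"
[3,5] (PP/NP)\PP  <  k=4
[2,5] PP/NP  <  k=3
[5,6] NP  lex  "read"
[2,6] PP  >  k=5
[6,7] S\PP  lex  "song"
[2,7] S  <  k=6
[1,7] PP  >  k=2
[0,7] NP  >  k=1
[7,8] S\NP  lex  "dog"
[0,8] S  <  k=7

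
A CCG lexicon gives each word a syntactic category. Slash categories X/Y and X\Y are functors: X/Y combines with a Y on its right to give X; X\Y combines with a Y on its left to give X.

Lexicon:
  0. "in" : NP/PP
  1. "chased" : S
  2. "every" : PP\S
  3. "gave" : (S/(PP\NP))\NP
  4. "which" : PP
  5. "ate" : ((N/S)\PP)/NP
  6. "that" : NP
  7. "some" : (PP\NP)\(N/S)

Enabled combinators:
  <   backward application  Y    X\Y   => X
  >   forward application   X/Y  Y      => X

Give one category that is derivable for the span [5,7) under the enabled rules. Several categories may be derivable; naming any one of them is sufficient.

(N/S)\PP

[0,8] S   >
  [0,4] S/(PP\NP)   <
    [0,3] NP   >
      [0,1] "in" : NP/PP
      [1,3] PP   <
        [1,2] "chased" : S
        [2,3] "every" : PP\S
    [3,4] "gave" : (S/(PP\NP))\NP
  [4,8] PP\NP   <
    [4,7] N/S   <
      [4,5] "which" : PP
      [5,7] (N/S)\PP   >
        [5,6] "ate" : ((N/S)\PP)/NP
        [6,7] "that" : NP
    [7,8] "some" : (PP\NP)\(N/S)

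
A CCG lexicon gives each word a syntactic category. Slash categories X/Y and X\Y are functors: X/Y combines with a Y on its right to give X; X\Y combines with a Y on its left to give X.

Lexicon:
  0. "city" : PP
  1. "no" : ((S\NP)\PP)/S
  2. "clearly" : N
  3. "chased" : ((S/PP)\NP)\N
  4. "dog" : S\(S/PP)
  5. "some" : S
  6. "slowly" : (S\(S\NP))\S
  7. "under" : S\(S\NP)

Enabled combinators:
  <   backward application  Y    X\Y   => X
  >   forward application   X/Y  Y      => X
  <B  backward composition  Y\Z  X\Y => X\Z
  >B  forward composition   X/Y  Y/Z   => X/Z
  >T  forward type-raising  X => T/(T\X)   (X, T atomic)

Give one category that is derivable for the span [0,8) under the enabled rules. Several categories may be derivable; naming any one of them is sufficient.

[0,8] S   <
  [0,7] S\NP   <
    [0,1] "city" : PP
    [1,7] (S\NP)\PP   >
      [1,2] "no" : ((S\NP)\PP)/S
      [2,7] S   <
        [2,5] S\NP   <B
          [2,4] (S/PP)\NP   <
            [2,3] "clearly" : N
            [3,4] "chased" : ((S/PP)\NP)\N
          [4,5] "dog" : S\(S/PP)
        [5,7] S\(S\NP)   <
          [5,6] "some" : S
          [6,7] "slowly" : (S\(S\NP))\S
  [7,8] "under" : S\(S\NP)

S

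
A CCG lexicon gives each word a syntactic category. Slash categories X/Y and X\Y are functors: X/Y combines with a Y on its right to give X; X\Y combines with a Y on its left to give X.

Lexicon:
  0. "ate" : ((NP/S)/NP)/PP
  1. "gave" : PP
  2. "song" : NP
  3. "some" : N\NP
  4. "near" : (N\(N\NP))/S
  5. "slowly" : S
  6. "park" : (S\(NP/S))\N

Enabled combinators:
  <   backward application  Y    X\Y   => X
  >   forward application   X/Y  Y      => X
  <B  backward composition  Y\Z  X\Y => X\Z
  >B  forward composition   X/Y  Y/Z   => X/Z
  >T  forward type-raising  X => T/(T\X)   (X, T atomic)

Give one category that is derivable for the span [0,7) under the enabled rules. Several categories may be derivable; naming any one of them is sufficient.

[0,7] S   <
  [0,3] NP/S   >
    [0,2] (NP/S)/NP   >
      [0,1] "ate" : ((NP/S)/NP)/PP
      [1,2] "gave" : PP
    [2,3] "song" : NP
  [3,7] S\(NP/S)   <
    [3,6] N   <
      [3,4] "some" : N\NP
      [4,6] N\(N\NP)   >
        [4,5] "near" : (N\(N\NP))/S
        [5,6] "slowly" : S
    [6,7] "park" : (S\(NP/S))\N

S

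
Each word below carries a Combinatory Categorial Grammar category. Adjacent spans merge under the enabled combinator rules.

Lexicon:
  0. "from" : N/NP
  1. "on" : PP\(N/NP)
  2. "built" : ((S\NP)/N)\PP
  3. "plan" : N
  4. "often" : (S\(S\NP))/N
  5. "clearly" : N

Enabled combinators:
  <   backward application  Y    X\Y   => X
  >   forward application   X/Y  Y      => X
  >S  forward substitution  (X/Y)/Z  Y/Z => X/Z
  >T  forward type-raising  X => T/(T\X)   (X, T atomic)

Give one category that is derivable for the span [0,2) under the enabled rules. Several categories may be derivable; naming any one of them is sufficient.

[0,6] S   <
  [0,4] S\NP   >
    [0,3] (S\NP)/N   <
      [0,2] PP   <
        [0,1] "from" : N/NP
        [1,2] "on" : PP\(N/NP)
      [2,3] "built" : ((S\NP)/N)\PP
    [3,4] "plan" : N
  [4,6] S\(S\NP)   >
    [4,5] "often" : (S\(S\NP))/N
    [5,6] "clearly" : N

PP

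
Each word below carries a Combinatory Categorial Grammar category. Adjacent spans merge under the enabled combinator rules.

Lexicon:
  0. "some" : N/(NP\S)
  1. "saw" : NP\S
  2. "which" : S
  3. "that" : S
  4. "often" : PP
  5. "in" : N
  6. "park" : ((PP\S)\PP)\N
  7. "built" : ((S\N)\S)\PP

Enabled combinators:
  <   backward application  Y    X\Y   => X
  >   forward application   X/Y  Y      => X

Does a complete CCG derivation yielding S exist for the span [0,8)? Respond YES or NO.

YES

[0,8] S   <
  [0,2] N   >
    [0,1] "some" : N/(NP\S)
    [1,2] "saw" : NP\S
  [2,8] S\N   <
    [2,3] "which" : S
    [3,8] (S\N)\S   <
      [3,7] PP   <
        [3,4] "that" : S
        [4,7] PP\S   <
          [4,5] "often" : PP
          [5,7] (PP\S)\PP   <
            [5,6] "in" : N
            [6,7] "park" : ((PP\S)\PP)\N
      [7,8] "built" : ((S\N)\S)\PP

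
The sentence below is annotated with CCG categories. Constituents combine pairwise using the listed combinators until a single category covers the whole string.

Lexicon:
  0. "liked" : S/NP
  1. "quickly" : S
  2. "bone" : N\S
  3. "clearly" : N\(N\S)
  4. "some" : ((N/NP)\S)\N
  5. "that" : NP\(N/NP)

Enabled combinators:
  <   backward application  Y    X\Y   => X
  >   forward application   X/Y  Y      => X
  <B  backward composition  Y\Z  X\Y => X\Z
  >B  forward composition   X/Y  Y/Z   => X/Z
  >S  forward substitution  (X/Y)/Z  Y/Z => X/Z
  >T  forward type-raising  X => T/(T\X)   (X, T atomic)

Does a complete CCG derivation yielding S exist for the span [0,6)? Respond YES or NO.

YES

[0,6] S   >
  [0,1] "liked" : S/NP
  [1,6] NP   <
    [1,5] N/NP   <
      [1,2] "quickly" : S
      [2,5] (N/NP)\S   <
        [2,4] N   <
          [2,3] "bone" : N\S
          [3,4] "clearly" : N\(N\S)
        [4,5] "some" : ((N/NP)\S)\N
    [5,6] "that" : NP\(N/NP)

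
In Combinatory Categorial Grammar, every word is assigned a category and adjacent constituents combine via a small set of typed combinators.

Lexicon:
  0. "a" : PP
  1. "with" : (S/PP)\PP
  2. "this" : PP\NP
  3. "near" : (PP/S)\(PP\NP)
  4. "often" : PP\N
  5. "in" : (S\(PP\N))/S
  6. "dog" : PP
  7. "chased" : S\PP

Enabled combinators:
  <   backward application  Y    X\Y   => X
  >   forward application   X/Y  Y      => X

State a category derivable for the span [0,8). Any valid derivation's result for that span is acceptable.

[0,8] S   >
  [0,2] S/PP   <
    [0,1] "a" : PP
    [1,2] "with" : (S/PP)\PP
  [2,8] PP   >
    [2,4] PP/S   <
      [2,3] "this" : PP\NP
      [3,4] "near" : (PP/S)\(PP\NP)
    [4,8] S   <
      [4,5] "often" : PP\N
      [5,8] S\(PP\N)   >
        [5,6] "in" : (S\(PP\N))/S
        [6,8] S   <
          [6,7] "dog" : PP
          [7,8] "chased" : S\PP

S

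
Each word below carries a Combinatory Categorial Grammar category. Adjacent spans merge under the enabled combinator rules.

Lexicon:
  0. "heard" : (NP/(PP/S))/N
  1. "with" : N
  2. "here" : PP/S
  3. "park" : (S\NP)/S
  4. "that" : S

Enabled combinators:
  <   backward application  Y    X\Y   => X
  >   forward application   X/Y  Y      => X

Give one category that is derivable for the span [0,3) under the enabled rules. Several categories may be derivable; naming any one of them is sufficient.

[0,5] S   <
  [0,3] NP   >
    [0,2] NP/(PP/S)   >
      [0,1] "heard" : (NP/(PP/S))/N
      [1,2] "with" : N
    [2,3] "here" : PP/S
  [3,5] S\NP   >
    [3,4] "park" : (S\NP)/S
    [4,5] "that" : S

NP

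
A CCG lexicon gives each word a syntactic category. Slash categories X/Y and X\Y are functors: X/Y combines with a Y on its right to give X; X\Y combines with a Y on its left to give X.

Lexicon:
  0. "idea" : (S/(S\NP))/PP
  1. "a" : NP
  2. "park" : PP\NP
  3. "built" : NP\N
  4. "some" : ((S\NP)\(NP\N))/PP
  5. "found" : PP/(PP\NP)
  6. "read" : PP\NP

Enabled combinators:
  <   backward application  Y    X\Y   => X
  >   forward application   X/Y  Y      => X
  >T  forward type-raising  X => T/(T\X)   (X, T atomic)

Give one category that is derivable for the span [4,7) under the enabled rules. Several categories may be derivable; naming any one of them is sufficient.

[0,7] S   >
  [0,3] S/(S\NP)   >
    [0,1] "idea" : (S/(S\NP))/PP
    [1,3] PP   >
      [1,2] PP/(PP\NP)   >T
        [1,2] "a" : NP
      [2,3] "park" : PP\NP
  [3,7] S\NP   <
    [3,4] "built" : NP\N
    [4,7] (S\NP)\(NP\N)   >
      [4,5] "some" : ((S\NP)\(NP\N))/PP
      [5,7] PP   >
        [5,6] "found" : PP/(PP\NP)
        [6,7] "read" : PP\NP

(S\NP)\(NP\N)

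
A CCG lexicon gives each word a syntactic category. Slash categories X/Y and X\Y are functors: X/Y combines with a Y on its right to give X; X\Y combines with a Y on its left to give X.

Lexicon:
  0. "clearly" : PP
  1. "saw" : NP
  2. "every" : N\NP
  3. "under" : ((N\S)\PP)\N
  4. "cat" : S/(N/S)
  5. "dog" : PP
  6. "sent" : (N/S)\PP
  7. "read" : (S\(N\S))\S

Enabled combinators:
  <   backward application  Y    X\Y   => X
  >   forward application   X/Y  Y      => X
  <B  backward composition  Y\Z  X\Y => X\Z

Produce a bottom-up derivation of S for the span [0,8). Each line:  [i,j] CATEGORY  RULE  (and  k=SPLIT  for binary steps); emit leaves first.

[0,8] S   <
  [0,1] "clearly" : PP
  [1,8] S\PP   <B
    [1,4] (N\S)\PP   <
      [1,3] N   <
        [1,2] "saw" : NP
        [2,3] "every" : N\NP
      [3,4] "under" : ((N\S)\PP)\N
    [4,8] S\(N\S)   <
      [4,7] S   >
        [4,5] "cat" : S/(N/S)
        [5,7] N/S   <
          [5,6] "dog" : PP
          [6,7] "sent" : (N/S)\PP
      [7,8] "read" : (S\(N\S))\S

[0,1] PP  lex  "clearly"
[1,2] NP  lex  "saw"
[2,3] N\NP  lex  "every"
[1,3] N  <  k=2
[3,4] ((N\S)\PP)\N  lex  "under"
[1,4] (N\S)\PP  <  k=3
[4,5] S/(N/S)  lex  "cat"
[5,6] PP  lex  "dog"
[6,7] (N/S)\PP  lex  "sent"
[5,7] N/S  <  k=6
[4,7] S  >  k=5
[7,8] (S\(N\S))\S  lex  "read"
[4,8] S\(N\S)  <  k=7
[1,8] S\PP  <B  k=4
[0,8] S  <  k=1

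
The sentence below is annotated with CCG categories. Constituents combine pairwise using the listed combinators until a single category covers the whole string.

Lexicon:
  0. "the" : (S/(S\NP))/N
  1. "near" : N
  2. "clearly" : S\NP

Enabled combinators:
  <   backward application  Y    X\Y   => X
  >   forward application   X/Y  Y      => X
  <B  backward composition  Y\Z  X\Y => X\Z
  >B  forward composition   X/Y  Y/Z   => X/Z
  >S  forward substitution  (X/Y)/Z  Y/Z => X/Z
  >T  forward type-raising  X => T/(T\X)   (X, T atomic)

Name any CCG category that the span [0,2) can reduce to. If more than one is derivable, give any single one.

S/(S\NP)

[0,3] S   >
  [0,2] S/(S\NP)   >
    [0,1] "the" : (S/(S\NP))/N
    [1,2] "near" : N
  [2,3] "clearly" : S\NP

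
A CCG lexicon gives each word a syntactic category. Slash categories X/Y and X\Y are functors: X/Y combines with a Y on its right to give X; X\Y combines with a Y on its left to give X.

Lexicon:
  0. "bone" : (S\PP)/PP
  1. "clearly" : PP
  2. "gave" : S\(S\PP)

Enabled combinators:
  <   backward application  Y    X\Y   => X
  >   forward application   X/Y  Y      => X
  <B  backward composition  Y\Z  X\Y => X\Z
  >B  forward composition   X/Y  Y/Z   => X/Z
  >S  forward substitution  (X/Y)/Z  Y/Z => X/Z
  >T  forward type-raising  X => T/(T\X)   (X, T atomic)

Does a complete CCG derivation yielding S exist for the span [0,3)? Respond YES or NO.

YES

[0,3] S   <
  [0,2] S\PP   >
    [0,1] "bone" : (S\PP)/PP
    [1,2] "clearly" : PP
  [2,3] "gave" : S\(S\PP)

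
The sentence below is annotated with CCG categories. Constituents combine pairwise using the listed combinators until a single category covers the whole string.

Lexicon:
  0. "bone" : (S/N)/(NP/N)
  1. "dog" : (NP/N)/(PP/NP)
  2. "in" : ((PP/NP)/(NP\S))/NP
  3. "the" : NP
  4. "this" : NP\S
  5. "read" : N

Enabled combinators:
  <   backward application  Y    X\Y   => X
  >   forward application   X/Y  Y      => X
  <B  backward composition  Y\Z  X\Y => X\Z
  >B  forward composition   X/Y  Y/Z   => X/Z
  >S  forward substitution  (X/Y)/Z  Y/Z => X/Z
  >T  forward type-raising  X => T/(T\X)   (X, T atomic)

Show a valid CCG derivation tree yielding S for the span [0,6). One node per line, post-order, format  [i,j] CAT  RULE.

[0,1] (S/N)/(NP/N)  lex  "bone"
[1,2] (NP/N)/(PP/NP)  lex  "dog"
[2,3] ((PP/NP)/(NP\S))/NP  lex  "in"
[3,4] NP  lex  "the"
[2,4] (PP/NP)/(NP\S)  >  k=3
[4,5] NP\S  lex  "this"
[2,5] PP/NP  >  k=4
[1,5] NP/N  >  k=2
[0,5] S/N  >  k=1
[5,6] N  lex  "read"
[0,6] S  >  k=5

[0,6] S   >
  [0,5] S/N   >
    [0,1] "bone" : (S/N)/(NP/N)
    [1,5] NP/N   >
      [1,2] "dog" : (NP/N)/(PP/NP)
      [2,5] PP/NP   >
        [2,4] (PP/NP)/(NP\S)   >
          [2,3] "in" : ((PP/NP)/(NP\S))/NP
          [3,4] "the" : NP
        [4,5] "this" : NP\S
  [5,6] "read" : N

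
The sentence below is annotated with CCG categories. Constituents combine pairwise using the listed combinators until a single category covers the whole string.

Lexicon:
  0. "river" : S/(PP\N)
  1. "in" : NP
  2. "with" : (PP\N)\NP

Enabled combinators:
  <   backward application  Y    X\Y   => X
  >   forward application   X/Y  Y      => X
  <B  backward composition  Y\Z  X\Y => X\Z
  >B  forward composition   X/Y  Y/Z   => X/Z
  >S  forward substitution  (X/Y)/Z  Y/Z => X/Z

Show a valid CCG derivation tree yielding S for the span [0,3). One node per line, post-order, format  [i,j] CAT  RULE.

[0,1] S/(PP\N)  lex  "river"
[1,2] NP  lex  "in"
[2,3] (PP\N)\NP  lex  "with"
[1,3] PP\N  <  k=2
[0,3] S  >  k=1

[0,3] S   >
  [0,1] "river" : S/(PP\N)
  [1,3] PP\N   <
    [1,2] "in" : NP
    [2,3] "with" : (PP\N)\NP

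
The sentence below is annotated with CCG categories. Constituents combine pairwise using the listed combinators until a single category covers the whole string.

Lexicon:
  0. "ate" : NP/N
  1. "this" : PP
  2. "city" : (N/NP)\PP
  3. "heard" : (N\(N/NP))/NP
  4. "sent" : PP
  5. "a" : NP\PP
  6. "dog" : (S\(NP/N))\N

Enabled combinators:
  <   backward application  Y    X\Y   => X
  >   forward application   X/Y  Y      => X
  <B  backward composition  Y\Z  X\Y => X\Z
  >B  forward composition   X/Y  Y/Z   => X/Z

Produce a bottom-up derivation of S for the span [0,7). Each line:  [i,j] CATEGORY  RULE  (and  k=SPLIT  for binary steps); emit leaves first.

[0,1] NP/N  lex  "ate"
[1,2] PP  lex  "this"
[2,3] (N/NP)\PP  lex  "city"
[3,4] (N\(N/NP))/NP  lex  "heard"
[4,5] PP  lex  "sent"
[5,6] NP\PP  lex  "a"
[4,6] NP  <  k=5
[3,6] N\(N/NP)  >  k=4
[2,6] N\PP  <B  k=3
[1,6] N  <  k=2
[6,7] (S\(NP/N))\N  lex  "dog"
[1,7] S\(NP/N)  <  k=6
[0,7] S  <  k=1

[0,7] S   <
  [0,1] "ate" : NP/N
  [1,7] S\(NP/N)   <
    [1,6] N   <
      [1,2] "this" : PP
      [2,6] N\PP   <B
        [2,3] "city" : (N/NP)\PP
        [3,6] N\(N/NP)   >
          [3,4] "heard" : (N\(N/NP))/NP
          [4,6] NP   <
            [4,5] "sent" : PP
            [5,6] "a" : NP\PP
    [6,7] "dog" : (S\(NP/N))\N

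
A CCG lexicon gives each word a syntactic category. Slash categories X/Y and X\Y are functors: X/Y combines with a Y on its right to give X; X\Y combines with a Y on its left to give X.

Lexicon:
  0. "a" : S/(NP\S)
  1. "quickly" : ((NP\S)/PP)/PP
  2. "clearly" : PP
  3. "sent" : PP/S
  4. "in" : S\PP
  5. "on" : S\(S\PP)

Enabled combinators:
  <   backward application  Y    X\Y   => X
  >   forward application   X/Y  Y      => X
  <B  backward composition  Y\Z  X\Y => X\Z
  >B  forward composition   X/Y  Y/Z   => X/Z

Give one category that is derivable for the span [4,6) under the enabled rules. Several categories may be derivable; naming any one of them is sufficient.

S

[0,6] S   >
  [0,1] "a" : S/(NP\S)
  [1,6] NP\S   >
    [1,3] (NP\S)/PP   >
      [1,2] "quickly" : ((NP\S)/PP)/PP
      [2,3] "clearly" : PP
    [3,6] PP   >
      [3,4] "sent" : PP/S
      [4,6] S   <
        [4,5] "in" : S\PP
        [5,6] "on" : S\(S\PP)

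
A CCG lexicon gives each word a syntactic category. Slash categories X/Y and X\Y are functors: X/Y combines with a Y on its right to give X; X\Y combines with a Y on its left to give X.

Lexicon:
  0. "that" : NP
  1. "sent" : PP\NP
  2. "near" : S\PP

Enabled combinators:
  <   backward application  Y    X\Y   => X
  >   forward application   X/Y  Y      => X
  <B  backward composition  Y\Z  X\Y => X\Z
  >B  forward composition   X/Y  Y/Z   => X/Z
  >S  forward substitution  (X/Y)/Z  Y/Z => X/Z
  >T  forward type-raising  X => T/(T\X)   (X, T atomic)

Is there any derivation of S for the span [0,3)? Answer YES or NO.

YES

[0,3] S   <
  [0,2] PP   <
    [0,1] "that" : NP
    [1,2] "sent" : PP\NP
  [2,3] "near" : S\PP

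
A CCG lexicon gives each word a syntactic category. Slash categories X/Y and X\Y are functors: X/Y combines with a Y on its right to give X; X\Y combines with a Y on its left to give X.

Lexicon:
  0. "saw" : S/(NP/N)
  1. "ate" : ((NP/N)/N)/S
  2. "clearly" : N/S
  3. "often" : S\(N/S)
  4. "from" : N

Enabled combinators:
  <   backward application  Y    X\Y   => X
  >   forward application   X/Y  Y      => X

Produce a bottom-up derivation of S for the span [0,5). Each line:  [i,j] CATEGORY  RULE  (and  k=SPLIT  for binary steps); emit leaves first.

[0,1] S/(NP/N)  lex  "saw"
[1,2] ((NP/N)/N)/S  lex  "ate"
[2,3] N/S  lex  "clearly"
[3,4] S\(N/S)  lex  "often"
[2,4] S  <  k=3
[1,4] (NP/N)/N  >  k=2
[4,5] N  lex  "from"
[1,5] NP/N  >  k=4
[0,5] S  >  k=1

[0,5] S   >
  [0,1] "saw" : S/(NP/N)
  [1,5] NP/N   >
    [1,4] (NP/N)/N   >
      [1,2] "ate" : ((NP/N)/N)/S
      [2,4] S   <
        [2,3] "clearly" : N/S
        [3,4] "often" : S\(N/S)
    [4,5] "from" : N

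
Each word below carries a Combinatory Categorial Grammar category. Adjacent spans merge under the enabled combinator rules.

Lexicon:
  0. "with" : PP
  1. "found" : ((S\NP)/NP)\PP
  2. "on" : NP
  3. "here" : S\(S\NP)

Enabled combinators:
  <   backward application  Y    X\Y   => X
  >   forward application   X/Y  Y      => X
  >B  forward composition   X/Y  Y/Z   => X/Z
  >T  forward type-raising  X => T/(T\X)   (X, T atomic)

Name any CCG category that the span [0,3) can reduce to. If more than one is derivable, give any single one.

[0,4] S   <
  [0,3] S\NP   >
    [0,2] (S\NP)/NP   <
      [0,1] "with" : PP
      [1,2] "found" : ((S\NP)/NP)\PP
    [2,3] "on" : NP
  [3,4] "here" : S\(S\NP)

S\NP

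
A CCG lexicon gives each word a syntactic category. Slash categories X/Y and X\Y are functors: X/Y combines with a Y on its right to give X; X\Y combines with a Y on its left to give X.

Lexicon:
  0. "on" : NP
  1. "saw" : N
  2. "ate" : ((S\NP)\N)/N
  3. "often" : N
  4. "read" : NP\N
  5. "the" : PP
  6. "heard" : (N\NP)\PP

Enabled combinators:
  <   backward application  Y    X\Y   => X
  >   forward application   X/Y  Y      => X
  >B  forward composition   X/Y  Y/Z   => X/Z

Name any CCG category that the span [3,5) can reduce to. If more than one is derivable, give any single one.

NP

[0,7] S   <
  [0,1] "on" : NP
  [1,7] S\NP   <
    [1,2] "saw" : N
    [2,7] (S\NP)\N   >
      [2,3] "ate" : ((S\NP)\N)/N
      [3,7] N   <
        [3,5] NP   <
          [3,4] "often" : N
          [4,5] "read" : NP\N
        [5,7] N\NP   <
          [5,6] "the" : PP
          [6,7] "heard" : (N\NP)\PP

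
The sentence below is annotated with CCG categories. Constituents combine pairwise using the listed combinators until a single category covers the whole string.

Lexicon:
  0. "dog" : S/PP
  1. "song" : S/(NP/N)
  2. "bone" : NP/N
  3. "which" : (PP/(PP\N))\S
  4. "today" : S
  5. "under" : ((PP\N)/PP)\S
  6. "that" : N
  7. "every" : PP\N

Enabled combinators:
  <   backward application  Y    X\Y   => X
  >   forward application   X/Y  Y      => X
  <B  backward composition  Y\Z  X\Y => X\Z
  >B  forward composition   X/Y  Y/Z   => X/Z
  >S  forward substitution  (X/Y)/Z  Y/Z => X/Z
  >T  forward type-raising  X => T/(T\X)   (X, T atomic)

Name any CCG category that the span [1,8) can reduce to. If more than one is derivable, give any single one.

[0,8] S   >
  [0,1] "dog" : S/PP
  [1,8] PP   >
    [1,4] PP/(PP\N)   <
      [1,3] S   >
        [1,2] "song" : S/(NP/N)
        [2,3] "bone" : NP/N
      [3,4] "which" : (PP/(PP\N))\S
    [4,8] PP\N   >
      [4,6] (PP\N)/PP   <
        [4,5] "today" : S
        [5,6] "under" : ((PP\N)/PP)\S
      [6,8] PP   <
        [6,7] "that" : N
        [7,8] "every" : PP\N

PP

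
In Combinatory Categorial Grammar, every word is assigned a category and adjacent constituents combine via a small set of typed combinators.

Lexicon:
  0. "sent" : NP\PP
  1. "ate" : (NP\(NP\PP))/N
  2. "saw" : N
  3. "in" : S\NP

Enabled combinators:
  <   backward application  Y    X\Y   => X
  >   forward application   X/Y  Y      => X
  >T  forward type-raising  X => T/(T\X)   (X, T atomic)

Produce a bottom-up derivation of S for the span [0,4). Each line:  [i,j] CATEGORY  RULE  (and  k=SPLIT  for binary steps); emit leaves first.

[0,4] S   <
  [0,3] NP   <
    [0,1] "sent" : NP\PP
    [1,3] NP\(NP\PP)   >
      [1,2] "ate" : (NP\(NP\PP))/N
      [2,3] "saw" : N
  [3,4] "in" : S\NP

[0,1] NP\PP  lex  "sent"
[1,2] (NP\(NP\PP))/N  lex  "ate"
[2,3] N  lex  "saw"
[1,3] NP\(NP\PP)  >  k=2
[0,3] NP  <  k=1
[3,4] S\NP  lex  "in"
[0,4] S  <  k=3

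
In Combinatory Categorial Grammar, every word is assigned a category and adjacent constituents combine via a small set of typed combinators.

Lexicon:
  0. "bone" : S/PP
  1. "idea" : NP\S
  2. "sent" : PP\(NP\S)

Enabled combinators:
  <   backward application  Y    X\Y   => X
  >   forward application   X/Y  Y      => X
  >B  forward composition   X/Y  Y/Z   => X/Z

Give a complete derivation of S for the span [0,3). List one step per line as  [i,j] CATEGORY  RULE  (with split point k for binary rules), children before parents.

[0,3] S   >
  [0,1] "bone" : S/PP
  [1,3] PP   <
    [1,2] "idea" : NP\S
    [2,3] "sent" : PP\(NP\S)

[0,1] S/PP  lex  "bone"
[1,2] NP\S  lex  "idea"
[2,3] PP\(NP\S)  lex  "sent"
[1,3] PP  <  k=2
[0,3] S  >  k=1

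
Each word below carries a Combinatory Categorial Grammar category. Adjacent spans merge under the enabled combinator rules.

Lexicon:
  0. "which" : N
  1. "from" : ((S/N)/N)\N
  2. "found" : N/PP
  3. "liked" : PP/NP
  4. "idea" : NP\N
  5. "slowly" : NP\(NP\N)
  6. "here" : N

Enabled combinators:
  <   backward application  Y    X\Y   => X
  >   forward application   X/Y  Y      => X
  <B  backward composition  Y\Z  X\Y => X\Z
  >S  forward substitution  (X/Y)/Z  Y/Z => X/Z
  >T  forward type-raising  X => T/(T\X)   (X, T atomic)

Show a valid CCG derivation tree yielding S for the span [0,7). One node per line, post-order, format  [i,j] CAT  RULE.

[0,7] S   >
  [0,6] S/N   >
    [0,2] (S/N)/N   <
      [0,1] "which" : N
      [1,2] "from" : ((S/N)/N)\N
    [2,6] N   >
      [2,3] "found" : N/PP
      [3,6] PP   >
        [3,4] "liked" : PP/NP
        [4,6] NP   <
          [4,5] "idea" : NP\N
          [5,6] "slowly" : NP\(NP\N)
  [6,7] "here" : N

[0,1] N  lex  "which"
[1,2] ((S/N)/N)\N  lex  "from"
[0,2] (S/N)/N  <  k=1
[2,3] N/PP  lex  "found"
[3,4] PP/NP  lex  "liked"
[4,5] NP\N  lex  "idea"
[5,6] NP\(NP\N)  lex  "slowly"
[4,6] NP  <  k=5
[3,6] PP  >  k=4
[2,6] N  >  k=3
[0,6] S/N  >  k=2
[6,7] N  lex  "here"
[0,7] S  >  k=6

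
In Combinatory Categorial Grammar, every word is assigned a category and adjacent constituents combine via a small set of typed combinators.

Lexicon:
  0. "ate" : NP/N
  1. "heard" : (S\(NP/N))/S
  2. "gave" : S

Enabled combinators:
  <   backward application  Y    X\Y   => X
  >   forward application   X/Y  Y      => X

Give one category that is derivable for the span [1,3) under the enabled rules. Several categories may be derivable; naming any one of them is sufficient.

S\(NP/N)

[0,3] S   <
  [0,1] "ate" : NP/N
  [1,3] S\(NP/N)   >
    [1,2] "heard" : (S\(NP/N))/S
    [2,3] "gave" : S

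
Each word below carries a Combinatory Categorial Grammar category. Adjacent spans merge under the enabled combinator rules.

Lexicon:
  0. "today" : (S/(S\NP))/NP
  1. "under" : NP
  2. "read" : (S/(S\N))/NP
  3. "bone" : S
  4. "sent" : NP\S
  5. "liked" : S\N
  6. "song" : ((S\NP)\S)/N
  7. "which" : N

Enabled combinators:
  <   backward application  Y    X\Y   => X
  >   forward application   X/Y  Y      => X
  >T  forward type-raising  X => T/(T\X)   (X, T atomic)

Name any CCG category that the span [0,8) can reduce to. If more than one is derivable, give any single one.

S

[0,8] S   >
  [0,2] S/(S\NP)   >
    [0,1] "today" : (S/(S\NP))/NP
    [1,2] "under" : NP
  [2,8] S\NP   <
    [2,6] S   >
      [2,5] S/(S\N)   >
        [2,3] "read" : (S/(S\N))/NP
        [3,5] NP   <
          [3,4] "bone" : S
          [4,5] "sent" : NP\S
      [5,6] "liked" : S\N
    [6,8] (S\NP)\S   >
      [6,7] "song" : ((S\NP)\S)/N
      [7,8] "which" : N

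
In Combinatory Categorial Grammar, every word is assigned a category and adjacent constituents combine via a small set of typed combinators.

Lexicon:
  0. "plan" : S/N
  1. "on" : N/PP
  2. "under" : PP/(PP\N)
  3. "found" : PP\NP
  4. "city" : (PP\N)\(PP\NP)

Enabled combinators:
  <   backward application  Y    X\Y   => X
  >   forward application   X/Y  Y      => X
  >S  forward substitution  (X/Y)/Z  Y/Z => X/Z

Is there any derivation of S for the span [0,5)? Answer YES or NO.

YES

[0,5] S   >
  [0,1] "plan" : S/N
  [1,5] N   >
    [1,2] "on" : N/PP
    [2,5] PP   >
      [2,3] "under" : PP/(PP\N)
      [3,5] PP\N   <
        [3,4] "found" : PP\NP
        [4,5] "city" : (PP\N)\(PP\NP)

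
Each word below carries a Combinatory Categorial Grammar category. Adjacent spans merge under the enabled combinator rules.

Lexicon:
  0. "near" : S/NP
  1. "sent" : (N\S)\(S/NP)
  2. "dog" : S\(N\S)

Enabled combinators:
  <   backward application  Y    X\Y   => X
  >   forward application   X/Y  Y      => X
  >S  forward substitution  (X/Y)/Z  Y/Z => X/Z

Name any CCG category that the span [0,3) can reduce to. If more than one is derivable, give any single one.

S

[0,3] S   <
  [0,2] N\S   <
    [0,1] "near" : S/NP
    [1,2] "sent" : (N\S)\(S/NP)
  [2,3] "dog" : S\(N\S)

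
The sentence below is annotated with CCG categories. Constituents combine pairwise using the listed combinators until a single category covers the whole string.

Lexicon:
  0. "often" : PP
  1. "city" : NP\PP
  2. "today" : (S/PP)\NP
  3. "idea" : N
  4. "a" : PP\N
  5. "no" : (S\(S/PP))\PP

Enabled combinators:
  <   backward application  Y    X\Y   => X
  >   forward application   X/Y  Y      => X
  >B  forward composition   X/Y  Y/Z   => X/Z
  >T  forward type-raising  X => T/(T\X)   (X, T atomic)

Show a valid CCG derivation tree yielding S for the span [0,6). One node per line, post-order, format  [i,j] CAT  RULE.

[0,6] S   <
  [0,3] S/PP   <
    [0,2] NP   >
      [0,1] NP/(NP\PP)   >T
        [0,1] "often" : PP
      [1,2] "city" : NP\PP
    [2,3] "today" : (S/PP)\NP
  [3,6] S\(S/PP)   <
    [3,5] PP   >
      [3,4] PP/(PP\N)   >T
        [3,4] "idea" : N
      [4,5] "a" : PP\N
    [5,6] "no" : (S\(S/PP))\PP

[0,1] PP  lex  "often"
[0,1] NP/(NP\PP)  >T
[1,2] NP\PP  lex  "city"
[0,2] NP  >  k=1
[2,3] (S/PP)\NP  lex  "today"
[0,3] S/PP  <  k=2
[3,4] N  lex  "idea"
[3,4] PP/(PP\N)  >T
[4,5] PP\N  lex  "a"
[3,5] PP  >  k=4
[5,6] (S\(S/PP))\PP  lex  "no"
[3,6] S\(S/PP)  <  k=5
[0,6] S  <  k=3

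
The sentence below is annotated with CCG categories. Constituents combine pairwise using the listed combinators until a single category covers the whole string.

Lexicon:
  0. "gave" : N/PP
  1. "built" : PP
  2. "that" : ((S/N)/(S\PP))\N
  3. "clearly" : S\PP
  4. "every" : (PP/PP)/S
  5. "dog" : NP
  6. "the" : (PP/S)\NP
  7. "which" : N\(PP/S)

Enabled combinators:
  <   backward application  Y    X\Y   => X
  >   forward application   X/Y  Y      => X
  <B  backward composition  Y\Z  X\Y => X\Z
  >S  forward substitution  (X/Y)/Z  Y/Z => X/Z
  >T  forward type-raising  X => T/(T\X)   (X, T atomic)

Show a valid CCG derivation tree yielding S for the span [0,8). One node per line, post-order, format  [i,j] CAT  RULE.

[0,8] S   >
  [0,4] S/N   >
    [0,3] (S/N)/(S\PP)   <
      [0,2] N   >
        [0,1] "gave" : N/PP
        [1,2] "built" : PP
      [2,3] "that" : ((S/N)/(S\PP))\N
    [3,4] "clearly" : S\PP
  [4,8] N   <
    [4,7] PP/S   >S
      [4,5] "every" : (PP/PP)/S
      [5,7] PP/S   <
        [5,6] "dog" : NP
        [6,7] "the" : (PP/S)\NP
    [7,8] "which" : N\(PP/S)

[0,1] N/PP  lex  "gave"
[1,2] PP  lex  "built"
[0,2] N  >  k=1
[2,3] ((S/N)/(S\PP))\N  lex  "that"
[0,3] (S/N)/(S\PP)  <  k=2
[3,4] S\PP  lex  "clearly"
[0,4] S/N  >  k=3
[4,5] (PP/PP)/S  lex  "every"
[5,6] NP  lex  "dog"
[6,7] (PP/S)\NP  lex  "the"
[5,7] PP/S  <  k=6
[4,7] PP/S  >S  k=5
[7,8] N\(PP/S)  lex  "which"
[4,8] N  <  k=7
[0,8] S  >  k=4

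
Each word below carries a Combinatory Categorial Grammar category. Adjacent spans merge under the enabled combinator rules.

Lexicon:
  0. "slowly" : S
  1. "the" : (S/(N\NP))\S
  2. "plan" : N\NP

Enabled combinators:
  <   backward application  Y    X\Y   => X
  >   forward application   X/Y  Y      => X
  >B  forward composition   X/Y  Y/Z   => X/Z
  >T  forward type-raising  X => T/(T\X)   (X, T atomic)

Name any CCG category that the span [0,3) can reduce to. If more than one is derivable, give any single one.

[0,3] S   >
  [0,2] S/(N\NP)   <
    [0,1] "slowly" : S
    [1,2] "the" : (S/(N\NP))\S
  [2,3] "plan" : N\NP

S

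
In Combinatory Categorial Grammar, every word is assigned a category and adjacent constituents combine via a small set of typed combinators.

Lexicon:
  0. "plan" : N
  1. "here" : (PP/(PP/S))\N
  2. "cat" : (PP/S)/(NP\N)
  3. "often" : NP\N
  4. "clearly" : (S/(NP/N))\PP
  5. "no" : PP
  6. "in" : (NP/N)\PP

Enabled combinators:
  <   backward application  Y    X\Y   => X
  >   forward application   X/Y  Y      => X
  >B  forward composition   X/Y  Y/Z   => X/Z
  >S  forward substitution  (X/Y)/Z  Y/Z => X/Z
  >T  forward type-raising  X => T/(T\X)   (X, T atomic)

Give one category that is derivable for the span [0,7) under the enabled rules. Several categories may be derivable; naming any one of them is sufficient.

S

[0,7] S   >
  [0,5] S/(NP/N)   <
    [0,4] PP   >
      [0,2] PP/(PP/S)   <
        [0,1] "plan" : N
        [1,2] "here" : (PP/(PP/S))\N
      [2,4] PP/S   >
        [2,3] "cat" : (PP/S)/(NP\N)
        [3,4] "often" : NP\N
    [4,5] "clearly" : (S/(NP/N))\PP
  [5,7] NP/N   <
    [5,6] "no" : PP
    [6,7] "in" : (NP/N)\PP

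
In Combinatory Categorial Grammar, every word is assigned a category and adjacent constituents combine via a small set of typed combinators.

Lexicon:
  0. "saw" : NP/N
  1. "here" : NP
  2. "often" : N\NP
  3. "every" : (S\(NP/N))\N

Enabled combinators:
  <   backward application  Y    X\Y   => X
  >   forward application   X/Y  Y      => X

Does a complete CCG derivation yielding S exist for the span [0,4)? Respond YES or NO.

YES

[0,4] S   <
  [0,1] "saw" : NP/N
  [1,4] S\(NP/N)   <
    [1,3] N   <
      [1,2] "here" : NP
      [2,3] "often" : N\NP
    [3,4] "every" : (S\(NP/N))\N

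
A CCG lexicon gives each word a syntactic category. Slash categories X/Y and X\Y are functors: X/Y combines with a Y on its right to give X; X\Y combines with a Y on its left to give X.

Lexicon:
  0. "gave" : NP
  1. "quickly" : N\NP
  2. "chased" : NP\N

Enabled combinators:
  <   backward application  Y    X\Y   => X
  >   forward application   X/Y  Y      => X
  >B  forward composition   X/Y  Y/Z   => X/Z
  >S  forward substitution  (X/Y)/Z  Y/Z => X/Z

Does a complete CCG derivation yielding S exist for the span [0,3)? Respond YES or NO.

NO

NP N\NP NP\N
CKY chart[0,3] = {NP}; S ∉ chart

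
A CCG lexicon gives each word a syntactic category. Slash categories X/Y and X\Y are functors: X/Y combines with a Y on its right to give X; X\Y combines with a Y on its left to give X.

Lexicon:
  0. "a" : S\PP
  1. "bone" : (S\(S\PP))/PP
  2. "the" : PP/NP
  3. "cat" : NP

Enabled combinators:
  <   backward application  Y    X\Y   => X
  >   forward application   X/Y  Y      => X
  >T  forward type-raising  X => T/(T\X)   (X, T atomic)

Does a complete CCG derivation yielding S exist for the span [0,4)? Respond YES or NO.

[0,4] S   <
  [0,1] "a" : S\PP
  [1,4] S\(S\PP)   >
    [1,2] "bone" : (S\(S\PP))/PP
    [2,4] PP   >
      [2,3] "the" : PP/NP
      [3,4] "cat" : NP

YES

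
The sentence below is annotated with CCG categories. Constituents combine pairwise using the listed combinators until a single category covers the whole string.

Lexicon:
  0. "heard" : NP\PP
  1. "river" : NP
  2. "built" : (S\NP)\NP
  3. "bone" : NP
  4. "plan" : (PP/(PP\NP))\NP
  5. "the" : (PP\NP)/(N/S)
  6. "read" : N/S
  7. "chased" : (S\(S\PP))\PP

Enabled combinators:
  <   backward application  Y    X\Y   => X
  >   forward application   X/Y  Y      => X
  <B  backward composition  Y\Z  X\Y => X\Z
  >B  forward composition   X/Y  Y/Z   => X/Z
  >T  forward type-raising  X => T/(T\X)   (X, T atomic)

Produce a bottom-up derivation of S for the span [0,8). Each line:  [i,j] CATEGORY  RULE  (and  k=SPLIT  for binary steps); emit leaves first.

[0,8] S   <
  [0,3] S\PP   <B
    [0,1] "heard" : NP\PP
    [1,3] S\NP   <
      [1,2] "river" : NP
      [2,3] "built" : (S\NP)\NP
  [3,8] S\(S\PP)   <
    [3,7] PP   >
      [3,5] PP/(PP\NP)   <
        [3,4] "bone" : NP
        [4,5] "plan" : (PP/(PP\NP))\NP
      [5,7] PP\NP   >
        [5,6] "the" : (PP\NP)/(N/S)
        [6,7] "read" : N/S
    [7,8] "chased" : (S\(S\PP))\PP

[0,1] NP\PP  lex  "heard"
[1,2] NP  lex  "river"
[2,3] (S\NP)\NP  lex  "built"
[1,3] S\NP  <  k=2
[0,3] S\PP  <B  k=1
[3,4] NP  lex  "bone"
[4,5] (PP/(PP\NP))\NP  lex  "plan"
[3,5] PP/(PP\NP)  <  k=4
[5,6] (PP\NP)/(N/S)  lex  "the"
[6,7] N/S  lex  "read"
[5,7] PP\NP  >  k=6
[3,7] PP  >  k=5
[7,8] (S\(S\PP))\PP  lex  "chased"
[3,8] S\(S\PP)  <  k=7
[0,8] S  <  k=3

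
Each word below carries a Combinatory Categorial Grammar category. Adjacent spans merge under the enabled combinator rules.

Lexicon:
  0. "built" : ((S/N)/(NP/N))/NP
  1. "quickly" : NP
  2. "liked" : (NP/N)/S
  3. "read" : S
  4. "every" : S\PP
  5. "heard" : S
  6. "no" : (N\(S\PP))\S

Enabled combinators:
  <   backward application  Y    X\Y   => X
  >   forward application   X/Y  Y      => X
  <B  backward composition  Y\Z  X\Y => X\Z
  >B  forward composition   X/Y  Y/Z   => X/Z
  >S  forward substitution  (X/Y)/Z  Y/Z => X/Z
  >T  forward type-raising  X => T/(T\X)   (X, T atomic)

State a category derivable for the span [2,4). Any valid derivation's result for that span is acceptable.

[0,7] S   >
  [0,4] S/N   >
    [0,2] (S/N)/(NP/N)   >
      [0,1] "built" : ((S/N)/(NP/N))/NP
      [1,2] "quickly" : NP
    [2,4] NP/N   >
      [2,3] "liked" : (NP/N)/S
      [3,4] "read" : S
  [4,7] N   <
    [4,5] "every" : S\PP
    [5,7] N\(S\PP)   <
      [5,6] "heard" : S
      [6,7] "no" : (N\(S\PP))\S

NP/N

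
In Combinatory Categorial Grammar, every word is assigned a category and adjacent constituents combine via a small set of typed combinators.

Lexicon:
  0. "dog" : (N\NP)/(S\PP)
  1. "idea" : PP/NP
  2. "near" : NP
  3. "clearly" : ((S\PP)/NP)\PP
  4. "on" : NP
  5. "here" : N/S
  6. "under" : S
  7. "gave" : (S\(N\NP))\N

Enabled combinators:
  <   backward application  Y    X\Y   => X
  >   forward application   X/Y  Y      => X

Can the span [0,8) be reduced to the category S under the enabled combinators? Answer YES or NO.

YES

[0,8] S   <
  [0,5] N\NP   >
    [0,1] "dog" : (N\NP)/(S\PP)
    [1,5] S\PP   >
      [1,4] (S\PP)/NP   <
        [1,3] PP   >
          [1,2] "idea" : PP/NP
          [2,3] "near" : NP
        [3,4] "clearly" : ((S\PP)/NP)\PP
      [4,5] "on" : NP
  [5,8] S\(N\NP)   <
    [5,7] N   >
      [5,6] "here" : N/S
      [6,7] "under" : S
    [7,8] "gave" : (S\(N\NP))\N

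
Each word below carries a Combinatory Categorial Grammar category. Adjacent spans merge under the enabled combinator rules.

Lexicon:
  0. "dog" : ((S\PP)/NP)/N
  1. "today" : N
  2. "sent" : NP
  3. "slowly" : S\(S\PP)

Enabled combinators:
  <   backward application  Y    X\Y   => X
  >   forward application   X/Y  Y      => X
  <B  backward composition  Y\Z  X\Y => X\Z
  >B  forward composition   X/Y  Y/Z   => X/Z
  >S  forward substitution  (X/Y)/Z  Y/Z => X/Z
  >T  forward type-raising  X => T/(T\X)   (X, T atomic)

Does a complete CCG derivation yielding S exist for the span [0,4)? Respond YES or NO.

[0,4] S   <
  [0,3] S\PP   >
    [0,2] (S\PP)/NP   >
      [0,1] "dog" : ((S\PP)/NP)/N
      [1,2] "today" : N
    [2,3] "sent" : NP
  [3,4] "slowly" : S\(S\PP)

YES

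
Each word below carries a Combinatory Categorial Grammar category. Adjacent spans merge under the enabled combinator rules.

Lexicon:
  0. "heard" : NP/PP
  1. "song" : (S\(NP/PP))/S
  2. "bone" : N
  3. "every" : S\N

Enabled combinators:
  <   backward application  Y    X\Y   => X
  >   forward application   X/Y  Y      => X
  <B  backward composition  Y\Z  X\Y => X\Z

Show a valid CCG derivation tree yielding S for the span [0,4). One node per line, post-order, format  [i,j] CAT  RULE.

[0,4] S   <
  [0,1] "heard" : NP/PP
  [1,4] S\(NP/PP)   >
    [1,2] "song" : (S\(NP/PP))/S
    [2,4] S   <
      [2,3] "bone" : N
      [3,4] "every" : S\N

[0,1] NP/PP  lex  "heard"
[1,2] (S\(NP/PP))/S  lex  "song"
[2,3] N  lex  "bone"
[3,4] S\N  lex  "every"
[2,4] S  <  k=3
[1,4] S\(NP/PP)  >  k=2
[0,4] S  <  k=1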